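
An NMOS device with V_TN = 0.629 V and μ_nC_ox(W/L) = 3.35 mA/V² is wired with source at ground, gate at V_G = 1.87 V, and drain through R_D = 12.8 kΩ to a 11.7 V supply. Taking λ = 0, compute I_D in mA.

V_GS = V_G = 1.87 V, so V_ov = 1.87 − 0.629 = 1.24 V.
Assume saturation: I_D = ½ k_n V_ov² = 0.5 × 3.35 × 1.24² = 2.58 mA, giving V_DS = V_DD − I_D R_D = 11.7 − 2.58 × 12.8 = -21.3 V.
But -21.3 V < V_ov = 1.24 V, so the device is actually in triode.
In triode I_D = k_n[V_ov V_DS − ½ V_DS²] and I_D = (V_DD − V_DS)/R_D. Equating: 21.4 V_DS² − 54.21 V_DS + 11.7 = 0, giving V_DS = 0.238 V (the root below V_ov).
I_D = (11.7 − 0.238) / 12.8 = 0.895 mA.

I_D = 0.895 mA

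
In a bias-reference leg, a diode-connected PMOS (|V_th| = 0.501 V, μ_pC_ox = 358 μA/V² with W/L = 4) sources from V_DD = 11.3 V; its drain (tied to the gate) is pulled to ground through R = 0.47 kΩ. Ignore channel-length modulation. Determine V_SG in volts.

With gate tied to drain, V_SG = V_SD ≥ V_SG − |V_th|, so the device is in saturation.
k_p = μ_pC_ox · (W/L) = 1.432 mA/V².
KCL at the drain: ½ k_p (V_SG − |V_th|)² = (V_DD − V_SG)/R.
Let x = V_SG − 0.501. Then 0.337 x² + x − 10.8 = 0, giving x = 4.37 V (positive root), so V_SG = 4.87 V.
I_D = (V_DD − V_SG)/R = (11.3 − 4.87) / 0.47 = 13.7 mA.

V_SG = 4.87 V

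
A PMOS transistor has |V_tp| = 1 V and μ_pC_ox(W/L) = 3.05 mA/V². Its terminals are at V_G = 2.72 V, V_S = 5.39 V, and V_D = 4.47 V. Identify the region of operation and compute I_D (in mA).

V_SG = V_S − V_G = 5.39 − 2.72 = 2.67 V; V_SD = V_S − V_D = 5.39 − 4.47 = 0.92 V.
V_ov = V_SG − |V_tp| = 2.67 − 1 = 1.67 V.
Since V_SD = 0.92 V < V_ov = 1.67 V, the device is in the triode region.
I_D = k_p [V_ov · V_SD − ½ V_SD²] = 3.05 × [1.67 × 0.92 − 0.5 × 0.92²] = 3.4 mA.

Triode; I_D = 3.40 mA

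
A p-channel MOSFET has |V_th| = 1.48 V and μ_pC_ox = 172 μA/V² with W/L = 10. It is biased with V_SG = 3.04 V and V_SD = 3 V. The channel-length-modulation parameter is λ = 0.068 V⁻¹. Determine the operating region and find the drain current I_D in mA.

k_p = μ_pC_ox · (W/L) = 1.72 mA/V².
V_ov = V_SG − |V_th| = 3.04 − 1.48 = 1.56 V.
Since V_SD = 3 V ≥ V_ov = 1.56 V, the device is in saturation.
I_D = ½ k_p V_ov² (1 + λ V_SD) = 0.5 × 1.72 × 1.56² × (1 + 0.068 × 3) = 2.52 mA.

Saturation; I_D = 2.52 mA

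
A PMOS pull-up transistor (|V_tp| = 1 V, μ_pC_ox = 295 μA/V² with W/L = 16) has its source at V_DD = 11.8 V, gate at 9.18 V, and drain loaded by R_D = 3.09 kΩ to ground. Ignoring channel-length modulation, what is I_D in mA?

I_D = 3.63 mA

V_SG = V_DD − V_G = 11.8 − 9.18 = 2.62 V, so V_ov = 2.62 − 1 = 1.62 V.
k_p = μ_pC_ox · (W/L) = 4.72 mA/V².
Assume saturation: I_D = ½ k_p V_ov² = 0.5 × 4.72 × 1.62² = 6.19 mA, giving V_SD = V_DD − I_D R_D = 11.8 − 6.19 × 3.09 = -7.34 V.
But -7.34 V < V_ov = 1.62 V, so the device is actually in triode.
In triode I_D = k_p[V_ov V_SD − ½ V_SD²] and I_D = (V_DD − V_SD)/R_D. Equating: 7.29 V_SD² − 24.63 V_SD + 11.8 = 0, giving V_SD = 0.578 V (the root below V_ov).
I_D = (11.8 − 0.578) / 3.09 = 3.63 mA.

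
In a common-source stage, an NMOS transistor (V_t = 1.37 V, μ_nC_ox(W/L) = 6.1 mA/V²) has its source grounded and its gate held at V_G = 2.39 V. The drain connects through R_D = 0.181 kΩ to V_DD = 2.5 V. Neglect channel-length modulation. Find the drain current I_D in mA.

I_D = 3.17 mA

V_GS = V_G = 2.39 V, so V_ov = 2.39 − 1.37 = 1.02 V.
Assume saturation: I_D = ½ k_n V_ov² = 0.5 × 6.1 × 1.02² = 3.17 mA, giving V_DS = V_DD − I_D R_D = 2.5 − 3.17 × 0.181 = 1.93 V.
V_DS = 1.93 V ≥ V_ov = 1.02 V, confirming saturation.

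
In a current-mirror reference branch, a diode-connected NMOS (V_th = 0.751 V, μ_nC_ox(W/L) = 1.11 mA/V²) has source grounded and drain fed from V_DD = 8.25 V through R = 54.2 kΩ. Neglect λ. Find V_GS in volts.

With gate tied to drain, V_GS = V_DS ≥ V_GS − V_th, so the device is in saturation.
KCL at the drain: ½ k_n (V_GS − V_th)² = (V_DD − V_GS)/R.
Let x = V_GS − 0.751. Then 30.1 x² + x − 7.499 = 0, giving x = 0.483 V (positive root), so V_GS = 1.23 V.
I_D = (V_DD − V_GS)/R = (8.25 − 1.23) / 54.2 = 0.129 mA.

V_GS = 1.23 V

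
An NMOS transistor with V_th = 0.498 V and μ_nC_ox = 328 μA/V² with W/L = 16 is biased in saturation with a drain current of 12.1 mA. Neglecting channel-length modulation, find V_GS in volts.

V_GS = 2.65 V

k_n = μ_nC_ox · (W/L) = 5.248 mA/V².
In saturation I_D = ½ k_n (V_GS − V_th)², so V_GS − V_th = √(2 I_D / k_n) = √(2 × 12.1 / 5.248) = 2.15 V.
V_GS = 0.498 + 2.15 = 2.65 V.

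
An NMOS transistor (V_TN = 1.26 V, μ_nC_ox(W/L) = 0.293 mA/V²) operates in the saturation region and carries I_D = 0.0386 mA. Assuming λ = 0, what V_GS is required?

V_GS = 1.77 V

In saturation I_D = ½ k_n (V_GS − V_TN)², so V_GS − V_TN = √(2 I_D / k_n) = √(2 × 0.0386 / 0.293) = 0.513 V.
V_GS = 1.26 + 0.513 = 1.77 V.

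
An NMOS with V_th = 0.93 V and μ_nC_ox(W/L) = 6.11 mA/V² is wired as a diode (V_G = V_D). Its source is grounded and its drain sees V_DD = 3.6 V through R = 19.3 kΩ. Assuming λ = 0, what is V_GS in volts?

With gate tied to drain, V_GS = V_DS ≥ V_GS − V_th, so the device is in saturation.
KCL at the drain: ½ k_n (V_GS − V_th)² = (V_DD − V_GS)/R.
Let x = V_GS − 0.93. Then 59 x² + x − 2.67 = 0, giving x = 0.204 V (positive root), so V_GS = 1.13 V.
I_D = (V_DD − V_GS)/R = (3.6 − 1.13) / 19.3 = 0.128 mA.

V_GS = 1.13 V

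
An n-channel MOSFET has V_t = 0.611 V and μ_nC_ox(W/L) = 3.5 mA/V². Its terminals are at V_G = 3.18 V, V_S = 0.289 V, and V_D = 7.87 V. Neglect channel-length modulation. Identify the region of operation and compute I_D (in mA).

Saturation; I_D = 9.10 mA

V_GS = V_G − V_S = 3.18 − 0.289 = 2.89 V; V_DS = V_D − V_S = 7.87 − 0.289 = 7.58 V.
V_ov = V_GS − V_t = 2.89 − 0.611 = 2.28 V.
Since V_DS = 7.58 V ≥ V_ov = 2.28 V, the device is in saturation.
I_D = ½ k_n V_ov² = 0.5 × 3.5 × 2.28² = 9.1 mA.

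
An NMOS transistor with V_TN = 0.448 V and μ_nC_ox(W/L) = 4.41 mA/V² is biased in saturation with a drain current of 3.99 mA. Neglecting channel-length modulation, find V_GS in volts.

In saturation I_D = ½ k_n (V_GS − V_TN)², so V_GS − V_TN = √(2 I_D / k_n) = √(2 × 3.99 / 4.41) = 1.35 V.
V_GS = 0.448 + 1.35 = 1.79 V.

V_GS = 1.79 V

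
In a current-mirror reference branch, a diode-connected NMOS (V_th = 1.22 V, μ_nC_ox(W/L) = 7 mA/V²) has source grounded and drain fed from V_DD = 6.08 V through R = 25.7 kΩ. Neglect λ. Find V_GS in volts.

V_GS = 1.45 V

With gate tied to drain, V_GS = V_DS ≥ V_GS − V_th, so the device is in saturation.
KCL at the drain: ½ k_n (V_GS − V_th)² = (V_DD − V_GS)/R.
Let x = V_GS − 1.22. Then 90 x² + x − 4.86 = 0, giving x = 0.227 V (positive root), so V_GS = 1.45 V.
I_D = (V_DD − V_GS)/R = (6.08 − 1.45) / 25.7 = 0.18 mA.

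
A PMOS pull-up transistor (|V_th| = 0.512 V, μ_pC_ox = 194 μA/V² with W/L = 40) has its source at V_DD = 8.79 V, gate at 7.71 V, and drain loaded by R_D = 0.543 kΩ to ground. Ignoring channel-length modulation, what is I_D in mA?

I_D = 1.25 mA

V_SG = V_DD − V_G = 8.79 − 7.71 = 1.08 V, so V_ov = 1.08 − 0.512 = 0.568 V.
k_p = μ_pC_ox · (W/L) = 7.76 mA/V².
Assume saturation: I_D = ½ k_p V_ov² = 0.5 × 7.76 × 0.568² = 1.25 mA, giving V_SD = V_DD − I_D R_D = 8.79 − 1.25 × 0.543 = 8.11 V.
V_SD = 8.11 V ≥ V_ov = 0.568 V, confirming saturation.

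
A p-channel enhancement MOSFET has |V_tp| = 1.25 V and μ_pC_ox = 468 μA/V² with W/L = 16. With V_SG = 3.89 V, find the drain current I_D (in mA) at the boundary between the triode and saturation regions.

At the boundary V_SD = V_ov = V_SG − |V_tp| = 3.89 − 1.25 = 2.64 V.
k_p = μ_pC_ox · (W/L) = 7.488 mA/V².
I_D = ½ k_p V_ov² = 0.5 × 7.488 × 2.64² = 26.1 mA.

I_D = 26.1 mA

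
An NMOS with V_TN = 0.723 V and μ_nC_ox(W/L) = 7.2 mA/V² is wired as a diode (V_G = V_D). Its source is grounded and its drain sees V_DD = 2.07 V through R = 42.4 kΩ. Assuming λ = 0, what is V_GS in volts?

V_GS = 0.814 V

With gate tied to drain, V_GS = V_DS ≥ V_GS − V_TN, so the device is in saturation.
KCL at the drain: ½ k_n (V_GS − V_TN)² = (V_DD − V_GS)/R.
Let x = V_GS − 0.723. Then 153 x² + x − 1.347 = 0, giving x = 0.0907 V (positive root), so V_GS = 0.814 V.
I_D = (V_DD − V_GS)/R = (2.07 − 0.814) / 42.4 = 0.0296 mA.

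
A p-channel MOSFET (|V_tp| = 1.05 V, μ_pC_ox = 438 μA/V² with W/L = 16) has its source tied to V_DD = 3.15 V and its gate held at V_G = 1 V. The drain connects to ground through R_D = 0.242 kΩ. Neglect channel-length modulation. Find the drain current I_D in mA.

V_SG = V_DD − V_G = 3.15 − 1 = 2.15 V, so V_ov = 2.15 − 1.05 = 1.1 V.
k_p = μ_pC_ox · (W/L) = 7.008 mA/V².
Assume saturation: I_D = ½ k_p V_ov² = 0.5 × 7.008 × 1.1² = 4.24 mA, giving V_SD = V_DD − I_D R_D = 3.15 − 4.24 × 0.242 = 2.12 V.
V_SD = 2.12 V ≥ V_ov = 1.1 V, confirming saturation.

I_D = 4.24 mA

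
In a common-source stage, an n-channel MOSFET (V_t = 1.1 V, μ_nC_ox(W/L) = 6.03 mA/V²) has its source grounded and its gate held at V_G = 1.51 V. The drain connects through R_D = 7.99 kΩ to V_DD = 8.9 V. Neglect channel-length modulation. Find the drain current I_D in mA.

I_D = 0.507 mA

V_GS = V_G = 1.51 V, so V_ov = 1.51 − 1.1 = 0.41 V.
Assume saturation: I_D = ½ k_n V_ov² = 0.5 × 6.03 × 0.41² = 0.507 mA, giving V_DS = V_DD − I_D R_D = 8.9 − 0.507 × 7.99 = 4.85 V.
V_DS = 4.85 V ≥ V_ov = 0.41 V, confirming saturation.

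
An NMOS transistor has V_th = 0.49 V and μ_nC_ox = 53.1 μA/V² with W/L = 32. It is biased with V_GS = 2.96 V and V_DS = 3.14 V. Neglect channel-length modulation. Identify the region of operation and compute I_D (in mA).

Saturation; I_D = 5.18 mA

k_n = μ_nC_ox · (W/L) = 1.699 mA/V².
V_ov = V_GS − V_th = 2.96 − 0.49 = 2.47 V.
Since V_DS = 3.14 V ≥ V_ov = 2.47 V, the device is in saturation.
I_D = ½ k_n V_ov² = 0.5 × 1.699 × 2.47² = 5.18 mA.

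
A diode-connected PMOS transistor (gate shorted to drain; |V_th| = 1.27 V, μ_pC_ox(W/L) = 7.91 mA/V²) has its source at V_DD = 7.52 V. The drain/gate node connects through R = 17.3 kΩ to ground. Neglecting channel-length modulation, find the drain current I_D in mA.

I_D = 0.344 mA

With gate tied to drain, V_SG = V_SD ≥ V_SG − |V_th|, so the device is in saturation.
KCL at the drain: ½ k_p (V_SG − |V_th|)² = (V_DD − V_SG)/R.
Let x = V_SG − 1.27. Then 68.4 x² + x − 6.25 = 0, giving x = 0.295 V (positive root), so V_SG = 1.57 V.
I_D = (V_DD − V_SG)/R = (7.52 − 1.57) / 17.3 = 0.344 mA.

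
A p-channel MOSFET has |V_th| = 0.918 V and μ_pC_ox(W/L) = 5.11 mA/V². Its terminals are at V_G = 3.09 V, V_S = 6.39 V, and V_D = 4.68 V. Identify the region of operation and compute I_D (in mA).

Triode; I_D = 13.3 mA

V_SG = V_S − V_G = 6.39 − 3.09 = 3.3 V; V_SD = V_S − V_D = 6.39 − 4.68 = 1.71 V.
V_ov = V_SG − |V_th| = 3.3 − 0.918 = 2.38 V.
Since V_SD = 1.71 V < V_ov = 2.38 V, the device is in the triode region.
I_D = k_p [V_ov · V_SD − ½ V_SD²] = 5.11 × [2.38 × 1.71 − 0.5 × 1.71²] = 13.3 mA.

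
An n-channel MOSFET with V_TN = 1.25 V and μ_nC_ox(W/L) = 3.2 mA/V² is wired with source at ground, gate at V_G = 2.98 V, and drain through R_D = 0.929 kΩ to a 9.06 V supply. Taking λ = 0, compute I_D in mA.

V_GS = V_G = 2.98 V, so V_ov = 2.98 − 1.25 = 1.73 V.
Assume saturation: I_D = ½ k_n V_ov² = 0.5 × 3.2 × 1.73² = 4.79 mA, giving V_DS = V_DD − I_D R_D = 9.06 − 4.79 × 0.929 = 4.61 V.
V_DS = 4.61 V ≥ V_ov = 1.73 V, confirming saturation.

I_D = 4.79 mA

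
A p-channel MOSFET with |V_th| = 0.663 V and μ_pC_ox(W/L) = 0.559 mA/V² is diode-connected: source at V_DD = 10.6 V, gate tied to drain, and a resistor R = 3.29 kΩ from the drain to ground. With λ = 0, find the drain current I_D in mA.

With gate tied to drain, V_SG = V_SD ≥ V_SG − |V_th|, so the device is in saturation.
KCL at the drain: ½ k_p (V_SG − |V_th|)² = (V_DD − V_SG)/R.
Let x = V_SG − 0.663. Then 0.92 x² + x − 9.937 = 0, giving x = 2.79 V (positive root), so V_SG = 3.45 V.
I_D = (V_DD − V_SG)/R = (10.6 − 3.45) / 3.29 = 2.17 mA.

I_D = 2.17 mA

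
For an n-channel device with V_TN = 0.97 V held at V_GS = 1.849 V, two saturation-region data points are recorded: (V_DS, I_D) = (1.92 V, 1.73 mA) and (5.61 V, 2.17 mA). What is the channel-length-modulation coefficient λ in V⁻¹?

λ = 0.0794 V⁻¹

With V_GS fixed, I_D ∝ (1 + λ V_DS) in saturation, so I_D2/I_D1 = (1 + λ V_DS2)/(1 + λ V_DS1).
2.17/1.73 = 1.254 = (1 + 5.61 λ)/(1 + 1.92 λ).
Solving: λ (I_D1 V_DS2 − I_D2 V_DS1) = I_D2 − I_D1, so λ = (2.17 − 1.73) / (1.73 × 5.61 − 2.17 × 1.92) = 0.44 / 5.54 = 0.0794 V⁻¹.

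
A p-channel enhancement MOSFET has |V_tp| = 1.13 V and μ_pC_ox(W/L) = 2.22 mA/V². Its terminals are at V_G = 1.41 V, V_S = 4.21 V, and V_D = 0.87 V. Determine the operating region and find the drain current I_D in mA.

V_SG = V_S − V_G = 4.21 − 1.41 = 2.8 V; V_SD = V_S − V_D = 4.21 − 0.87 = 3.34 V.
V_ov = V_SG − |V_tp| = 2.8 − 1.13 = 1.67 V.
Since V_SD = 3.34 V ≥ V_ov = 1.67 V, the device is in saturation.
I_D = ½ k_p V_ov² = 0.5 × 2.22 × 1.67² = 3.1 mA.

Saturation; I_D = 3.10 mA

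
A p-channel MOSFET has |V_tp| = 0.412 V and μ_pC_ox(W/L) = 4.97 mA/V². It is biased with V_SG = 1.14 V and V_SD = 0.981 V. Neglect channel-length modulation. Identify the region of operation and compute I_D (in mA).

Saturation; I_D = 1.32 mA

V_ov = V_SG − |V_tp| = 1.14 − 0.412 = 0.728 V.
Since V_SD = 0.981 V ≥ V_ov = 0.728 V, the device is in saturation.
I_D = ½ k_p V_ov² = 0.5 × 4.97 × 0.728² = 1.32 mA.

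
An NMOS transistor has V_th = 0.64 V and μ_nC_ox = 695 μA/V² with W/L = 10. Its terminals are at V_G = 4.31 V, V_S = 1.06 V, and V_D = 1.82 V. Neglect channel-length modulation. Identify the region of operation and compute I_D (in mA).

V_GS = V_G − V_S = 4.31 − 1.06 = 3.25 V; V_DS = V_D − V_S = 1.82 − 1.06 = 0.76 V.
k_n = μ_nC_ox · (W/L) = 6.95 mA/V².
V_ov = V_GS − V_th = 3.25 − 0.64 = 2.61 V.
Since V_DS = 0.76 V < V_ov = 2.61 V, the device is in the triode region.
I_D = k_n [V_ov · V_DS − ½ V_DS²] = 6.95 × [2.61 × 0.76 − 0.5 × 0.76²] = 11.8 mA.

Triode; I_D = 11.8 mA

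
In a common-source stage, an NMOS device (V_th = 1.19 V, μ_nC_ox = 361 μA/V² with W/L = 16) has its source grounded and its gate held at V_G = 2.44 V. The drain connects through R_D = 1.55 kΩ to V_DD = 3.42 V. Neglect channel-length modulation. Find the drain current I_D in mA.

V_GS = V_G = 2.44 V, so V_ov = 2.44 − 1.19 = 1.25 V.
k_n = μ_nC_ox · (W/L) = 5.776 mA/V².
Assume saturation: I_D = ½ k_n V_ov² = 0.5 × 5.776 × 1.25² = 4.51 mA, giving V_DS = V_DD − I_D R_D = 3.42 − 4.51 × 1.55 = -3.57 V.
But -3.57 V < V_ov = 1.25 V, so the device is actually in triode.
In triode I_D = k_n[V_ov V_DS − ½ V_DS²] and I_D = (V_DD − V_DS)/R_D. Equating: 4.48 V_DS² − 12.19 V_DS + 3.42 = 0, giving V_DS = 0.318 V (the root below V_ov).
I_D = (3.42 − 0.318) / 1.55 = 2 mA.

I_D = 2.00 mA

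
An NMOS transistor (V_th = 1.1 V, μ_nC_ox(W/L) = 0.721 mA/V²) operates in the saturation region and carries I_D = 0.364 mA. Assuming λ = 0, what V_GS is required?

In saturation I_D = ½ k_n (V_GS − V_th)², so V_GS − V_th = √(2 I_D / k_n) = √(2 × 0.364 / 0.721) = 1 V.
V_GS = 1.1 + 1 = 2.1 V.

V_GS = 2.10 V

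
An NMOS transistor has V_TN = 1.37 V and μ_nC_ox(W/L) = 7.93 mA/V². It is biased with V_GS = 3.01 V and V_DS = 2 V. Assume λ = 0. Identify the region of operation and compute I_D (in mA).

V_ov = V_GS − V_TN = 3.01 − 1.37 = 1.64 V.
Since V_DS = 2 V ≥ V_ov = 1.64 V, the device is in saturation.
I_D = ½ k_n V_ov² = 0.5 × 7.93 × 1.64² = 10.7 mA.

Saturation; I_D = 10.7 mA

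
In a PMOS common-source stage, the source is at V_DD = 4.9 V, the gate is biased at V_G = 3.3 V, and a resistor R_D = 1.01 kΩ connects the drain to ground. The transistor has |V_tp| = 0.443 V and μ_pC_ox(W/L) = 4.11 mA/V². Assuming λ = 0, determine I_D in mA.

V_SG = V_DD − V_G = 4.9 − 3.3 = 1.6 V, so V_ov = 1.6 − 0.443 = 1.16 V.
Assume saturation: I_D = ½ k_p V_ov² = 0.5 × 4.11 × 1.16² = 2.75 mA, giving V_SD = V_DD − I_D R_D = 4.9 − 2.75 × 1.01 = 2.12 V.
V_SD = 2.12 V ≥ V_ov = 1.16 V, confirming saturation.

I_D = 2.75 mA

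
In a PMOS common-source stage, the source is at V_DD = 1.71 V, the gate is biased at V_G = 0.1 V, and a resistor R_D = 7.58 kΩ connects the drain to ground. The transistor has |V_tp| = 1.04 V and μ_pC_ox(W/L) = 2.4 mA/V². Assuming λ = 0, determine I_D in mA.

I_D = 0.203 mA

V_SG = V_DD − V_G = 1.71 − 0.1 = 1.61 V, so V_ov = 1.61 − 1.04 = 0.57 V.
Assume saturation: I_D = ½ k_p V_ov² = 0.5 × 2.4 × 0.57² = 0.39 mA, giving V_SD = V_DD − I_D R_D = 1.71 − 0.39 × 7.58 = -1.25 V.
But -1.25 V < V_ov = 0.57 V, so the device is actually in triode.
In triode I_D = k_p[V_ov V_SD − ½ V_SD²] and I_D = (V_DD − V_SD)/R_D. Equating: 9.1 V_SD² − 11.37 V_SD + 1.71 = 0, giving V_SD = 0.175 V (the root below V_ov).
I_D = (1.71 − 0.175) / 7.58 = 0.203 mA.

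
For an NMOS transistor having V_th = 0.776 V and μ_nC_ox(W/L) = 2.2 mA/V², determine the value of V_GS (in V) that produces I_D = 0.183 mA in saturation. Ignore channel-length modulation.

In saturation I_D = ½ k_n (V_GS − V_th)², so V_GS − V_th = √(2 I_D / k_n) = √(2 × 0.183 / 2.2) = 0.408 V.
V_GS = 0.776 + 0.408 = 1.18 V.

V_GS = 1.18 V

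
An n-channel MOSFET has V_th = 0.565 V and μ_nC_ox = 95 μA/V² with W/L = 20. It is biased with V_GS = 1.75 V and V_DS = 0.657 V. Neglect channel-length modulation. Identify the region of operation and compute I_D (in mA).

Triode; I_D = 1.07 mA

k_n = μ_nC_ox · (W/L) = 1.9 mA/V².
V_ov = V_GS − V_th = 1.75 − 0.565 = 1.19 V.
Since V_DS = 0.657 V < V_ov = 1.19 V, the device is in the triode region.
I_D = k_n [V_ov · V_DS − ½ V_DS²] = 1.9 × [1.19 × 0.657 − 0.5 × 0.657²] = 1.07 mA.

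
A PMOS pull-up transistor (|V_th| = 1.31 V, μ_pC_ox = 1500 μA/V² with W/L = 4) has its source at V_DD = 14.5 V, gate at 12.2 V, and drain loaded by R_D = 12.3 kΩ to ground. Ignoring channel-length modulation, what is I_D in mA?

V_SG = V_DD − V_G = 14.5 − 12.2 = 2.3 V, so V_ov = 2.3 − 1.31 = 0.99 V.
k_p = μ_pC_ox · (W/L) = 6 mA/V².
Assume saturation: I_D = ½ k_p V_ov² = 0.5 × 6 × 0.99² = 2.94 mA, giving V_SD = V_DD − I_D R_D = 14.5 − 2.94 × 12.3 = -21.7 V.
But -21.7 V < V_ov = 0.99 V, so the device is actually in triode.
In triode I_D = k_p[V_ov V_SD − ½ V_SD²] and I_D = (V_DD − V_SD)/R_D. Equating: 36.9 V_SD² − 74.06 V_SD + 14.5 = 0, giving V_SD = 0.22 V (the root below V_ov).
I_D = (14.5 − 0.22) / 12.3 = 1.16 mA.

I_D = 1.16 mA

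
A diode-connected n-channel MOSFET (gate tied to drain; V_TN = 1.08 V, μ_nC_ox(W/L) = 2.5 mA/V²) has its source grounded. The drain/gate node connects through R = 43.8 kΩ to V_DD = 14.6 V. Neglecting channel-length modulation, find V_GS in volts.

V_GS = 1.57 V

With gate tied to drain, V_GS = V_DS ≥ V_GS − V_TN, so the device is in saturation.
KCL at the drain: ½ k_n (V_GS − V_TN)² = (V_DD − V_GS)/R.
Let x = V_GS − 1.08. Then 54.8 x² + x − 13.52 = 0, giving x = 0.488 V (positive root), so V_GS = 1.57 V.
I_D = (V_DD − V_GS)/R = (14.6 − 1.57) / 43.8 = 0.298 mA.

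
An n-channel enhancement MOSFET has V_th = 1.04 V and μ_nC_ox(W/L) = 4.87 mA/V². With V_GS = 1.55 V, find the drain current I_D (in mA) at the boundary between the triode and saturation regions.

I_D = 0.633 mA

At the boundary V_DS = V_ov = V_GS − V_th = 1.55 − 1.04 = 0.51 V.
I_D = ½ k_n V_ov² = 0.5 × 4.87 × 0.51² = 0.633 mA.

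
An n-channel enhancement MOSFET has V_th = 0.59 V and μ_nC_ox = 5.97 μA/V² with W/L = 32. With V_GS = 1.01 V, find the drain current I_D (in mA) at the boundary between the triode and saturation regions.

At the boundary V_DS = V_ov = V_GS − V_th = 1.01 − 0.59 = 0.42 V.
k_n = μ_nC_ox · (W/L) = 0.191 mA/V².
I_D = ½ k_n V_ov² = 0.5 × 0.191 × 0.42² = 0.0168 mA.

I_D = 0.0168 mA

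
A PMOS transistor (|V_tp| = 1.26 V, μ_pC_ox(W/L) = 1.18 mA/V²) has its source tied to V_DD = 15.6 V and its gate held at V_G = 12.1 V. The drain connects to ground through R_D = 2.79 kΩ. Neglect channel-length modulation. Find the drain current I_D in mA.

V_SG = V_DD − V_G = 15.6 − 12.1 = 3.5 V, so V_ov = 3.5 − 1.26 = 2.24 V.
Assume saturation: I_D = ½ k_p V_ov² = 0.5 × 1.18 × 2.24² = 2.96 mA, giving V_SD = V_DD − I_D R_D = 15.6 − 2.96 × 2.79 = 7.34 V.
V_SD = 7.34 V ≥ V_ov = 2.24 V, confirming saturation.

I_D = 2.96 mA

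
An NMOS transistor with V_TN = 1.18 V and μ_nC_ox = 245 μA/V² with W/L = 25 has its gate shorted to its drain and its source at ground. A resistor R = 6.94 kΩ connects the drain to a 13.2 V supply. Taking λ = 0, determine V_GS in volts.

With gate tied to drain, V_GS = V_DS ≥ V_GS − V_TN, so the device is in saturation.
k_n = μ_nC_ox · (W/L) = 6.125 mA/V².
KCL at the drain: ½ k_n (V_GS − V_TN)² = (V_DD − V_GS)/R.
Let x = V_GS − 1.18. Then 21.3 x² + x − 12.02 = 0, giving x = 0.729 V (positive root), so V_GS = 1.91 V.
I_D = (V_DD − V_GS)/R = (13.2 − 1.91) / 6.94 = 1.63 mA.

V_GS = 1.91 V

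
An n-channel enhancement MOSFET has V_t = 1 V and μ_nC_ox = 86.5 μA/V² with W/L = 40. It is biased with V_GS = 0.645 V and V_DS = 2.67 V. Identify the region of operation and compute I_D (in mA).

V_GS = 0.645 V < V_t = 1 V, so the transistor is in cutoff.

Cutoff; I_D = 0 mA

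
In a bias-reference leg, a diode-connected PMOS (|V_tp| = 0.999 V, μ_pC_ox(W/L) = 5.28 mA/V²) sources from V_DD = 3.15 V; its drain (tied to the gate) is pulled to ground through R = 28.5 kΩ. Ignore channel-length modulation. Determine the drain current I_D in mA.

I_D = 0.0698 mA

With gate tied to drain, V_SG = V_SD ≥ V_SG − |V_tp|, so the device is in saturation.
KCL at the drain: ½ k_p (V_SG − |V_tp|)² = (V_DD − V_SG)/R.
Let x = V_SG − 0.999. Then 75.2 x² + x − 2.151 = 0, giving x = 0.163 V (positive root), so V_SG = 1.16 V.
I_D = (V_DD − V_SG)/R = (3.15 − 1.16) / 28.5 = 0.0698 mA.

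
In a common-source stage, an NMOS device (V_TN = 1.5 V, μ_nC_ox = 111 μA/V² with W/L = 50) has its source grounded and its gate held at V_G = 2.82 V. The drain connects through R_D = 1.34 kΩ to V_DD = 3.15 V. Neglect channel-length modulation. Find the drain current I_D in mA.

V_GS = V_G = 2.82 V, so V_ov = 2.82 − 1.5 = 1.32 V.
k_n = μ_nC_ox · (W/L) = 5.55 mA/V².
Assume saturation: I_D = ½ k_n V_ov² = 0.5 × 5.55 × 1.32² = 4.84 mA, giving V_DS = V_DD − I_D R_D = 3.15 − 4.84 × 1.34 = -3.33 V.
But -3.33 V < V_ov = 1.32 V, so the device is actually in triode.
In triode I_D = k_n[V_ov V_DS − ½ V_DS²] and I_D = (V_DD − V_DS)/R_D. Equating: 3.72 V_DS² − 10.82 V_DS + 3.15 = 0, giving V_DS = 0.328 V (the root below V_ov).
I_D = (3.15 − 0.328) / 1.34 = 2.11 mA.

I_D = 2.11 mA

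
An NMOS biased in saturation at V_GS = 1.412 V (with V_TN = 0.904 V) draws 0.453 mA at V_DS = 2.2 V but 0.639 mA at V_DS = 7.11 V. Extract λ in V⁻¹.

λ = 0.102 V⁻¹

With V_GS fixed, I_D ∝ (1 + λ V_DS) in saturation, so I_D2/I_D1 = (1 + λ V_DS2)/(1 + λ V_DS1).
0.639/0.453 = 1.411 = (1 + 7.11 λ)/(1 + 2.2 λ).
Solving: λ (I_D1 V_DS2 − I_D2 V_DS1) = I_D2 − I_D1, so λ = (0.639 − 0.453) / (0.453 × 7.11 − 0.639 × 2.2) = 0.186 / 1.82 = 0.102 V⁻¹.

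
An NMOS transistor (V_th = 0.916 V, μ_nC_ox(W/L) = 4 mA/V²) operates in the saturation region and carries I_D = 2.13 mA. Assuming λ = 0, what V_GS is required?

In saturation I_D = ½ k_n (V_GS − V_th)², so V_GS − V_th = √(2 I_D / k_n) = √(2 × 2.13 / 4) = 1.03 V.
V_GS = 0.916 + 1.03 = 1.95 V.

V_GS = 1.95 V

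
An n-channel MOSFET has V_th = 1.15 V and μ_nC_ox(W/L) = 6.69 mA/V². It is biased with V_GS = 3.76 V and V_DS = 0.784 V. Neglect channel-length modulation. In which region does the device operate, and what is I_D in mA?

V_ov = V_GS − V_th = 3.76 − 1.15 = 2.61 V.
Since V_DS = 0.784 V < V_ov = 2.61 V, the device is in the triode region.
I_D = k_n [V_ov · V_DS − ½ V_DS²] = 6.69 × [2.61 × 0.784 − 0.5 × 0.784²] = 11.6 mA.

Triode; I_D = 11.6 mA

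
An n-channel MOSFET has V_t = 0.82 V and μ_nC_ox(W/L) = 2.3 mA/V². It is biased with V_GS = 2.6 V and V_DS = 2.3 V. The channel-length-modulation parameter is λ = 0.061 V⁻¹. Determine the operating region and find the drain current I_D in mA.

V_ov = V_GS − V_t = 2.6 − 0.82 = 1.78 V.
Since V_DS = 2.3 V ≥ V_ov = 1.78 V, the device is in saturation.
I_D = ½ k_n V_ov² (1 + λ V_DS) = 0.5 × 2.3 × 1.78² × (1 + 0.061 × 2.3) = 4.15 mA.

Saturation; I_D = 4.15 mA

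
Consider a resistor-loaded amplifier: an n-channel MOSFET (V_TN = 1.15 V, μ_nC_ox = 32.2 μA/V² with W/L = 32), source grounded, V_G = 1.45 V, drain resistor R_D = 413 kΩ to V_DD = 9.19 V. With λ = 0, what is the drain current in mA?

I_D = 0.0221 mA

V_GS = V_G = 1.45 V, so V_ov = 1.45 − 1.15 = 0.3 V.
k_n = μ_nC_ox · (W/L) = 1.03 mA/V².
Assume saturation: I_D = ½ k_n V_ov² = 0.5 × 1.03 × 0.3² = 0.0464 mA, giving V_DS = V_DD − I_D R_D = 9.19 − 0.0464 × 413 = -9.96 V.
But -9.96 V < V_ov = 0.3 V, so the device is actually in triode.
In triode I_D = k_n[V_ov V_DS − ½ V_DS²] and I_D = (V_DD − V_DS)/R_D. Equating: 213 V_DS² − 128.7 V_DS + 9.19 = 0, giving V_DS = 0.0827 V (the root below V_ov).
I_D = (9.19 − 0.0827) / 413 = 0.0221 mA.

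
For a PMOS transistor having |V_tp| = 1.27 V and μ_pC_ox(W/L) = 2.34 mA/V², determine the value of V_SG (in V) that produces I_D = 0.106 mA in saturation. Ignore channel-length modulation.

V_SG = 1.57 V

In saturation I_D = ½ k_p (V_SG − |V_tp|)², so V_SG − |V_tp| = √(2 I_D / k_p) = √(2 × 0.106 / 2.34) = 0.301 V.
V_SG = 1.27 + 0.301 = 1.57 V.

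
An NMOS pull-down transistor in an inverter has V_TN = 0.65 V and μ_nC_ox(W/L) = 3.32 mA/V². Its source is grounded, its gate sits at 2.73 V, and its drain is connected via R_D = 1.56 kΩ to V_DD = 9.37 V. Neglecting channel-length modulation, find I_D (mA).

I_D = 5.35 mA

V_GS = V_G = 2.73 V, so V_ov = 2.73 − 0.65 = 2.08 V.
Assume saturation: I_D = ½ k_n V_ov² = 0.5 × 3.32 × 2.08² = 7.18 mA, giving V_DS = V_DD − I_D R_D = 9.37 − 7.18 × 1.56 = -1.83 V.
But -1.83 V < V_ov = 2.08 V, so the device is actually in triode.
In triode I_D = k_n[V_ov V_DS − ½ V_DS²] and I_D = (V_DD − V_DS)/R_D. Equating: 2.59 V_DS² − 11.77 V_DS + 9.37 = 0, giving V_DS = 1.03 V (the root below V_ov).
I_D = (9.37 − 1.03) / 1.56 = 5.35 mA.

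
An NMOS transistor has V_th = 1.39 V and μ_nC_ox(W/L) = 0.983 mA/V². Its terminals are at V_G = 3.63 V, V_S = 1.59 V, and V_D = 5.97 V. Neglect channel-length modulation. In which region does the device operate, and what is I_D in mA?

Saturation; I_D = 0.208 mA

V_GS = V_G − V_S = 3.63 − 1.59 = 2.04 V; V_DS = V_D − V_S = 5.97 − 1.59 = 4.38 V.
V_ov = V_GS − V_th = 2.04 − 1.39 = 0.65 V.
Since V_DS = 4.38 V ≥ V_ov = 0.65 V, the device is in saturation.
I_D = ½ k_n V_ov² = 0.5 × 0.983 × 0.65² = 0.208 mA.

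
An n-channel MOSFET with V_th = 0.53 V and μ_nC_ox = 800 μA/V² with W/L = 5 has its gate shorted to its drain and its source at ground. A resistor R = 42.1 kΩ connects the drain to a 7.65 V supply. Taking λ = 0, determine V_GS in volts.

With gate tied to drain, V_GS = V_DS ≥ V_GS − V_th, so the device is in saturation.
k_n = μ_nC_ox · (W/L) = 4 mA/V².
KCL at the drain: ½ k_n (V_GS − V_th)² = (V_DD − V_GS)/R.
Let x = V_GS − 0.53. Then 84.2 x² + x − 7.12 = 0, giving x = 0.285 V (positive root), so V_GS = 0.815 V.
I_D = (V_DD − V_GS)/R = (7.65 − 0.815) / 42.1 = 0.162 mA.

V_GS = 0.815 V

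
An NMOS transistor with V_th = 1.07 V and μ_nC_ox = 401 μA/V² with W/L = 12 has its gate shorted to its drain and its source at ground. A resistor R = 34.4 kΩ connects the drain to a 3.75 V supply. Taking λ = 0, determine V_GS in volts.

With gate tied to drain, V_GS = V_DS ≥ V_GS − V_th, so the device is in saturation.
k_n = μ_nC_ox · (W/L) = 4.812 mA/V².
KCL at the drain: ½ k_n (V_GS − V_th)² = (V_DD − V_GS)/R.
Let x = V_GS − 1.07. Then 82.8 x² + x − 2.68 = 0, giving x = 0.174 V (positive root), so V_GS = 1.24 V.
I_D = (V_DD − V_GS)/R = (3.75 − 1.24) / 34.4 = 0.0728 mA.

V_GS = 1.24 V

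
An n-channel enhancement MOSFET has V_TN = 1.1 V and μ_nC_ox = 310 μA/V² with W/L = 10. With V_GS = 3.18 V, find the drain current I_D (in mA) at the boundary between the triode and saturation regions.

At the boundary V_DS = V_ov = V_GS − V_TN = 3.18 − 1.1 = 2.08 V.
k_n = μ_nC_ox · (W/L) = 3.1 mA/V².
I_D = ½ k_n V_ov² = 0.5 × 3.1 × 2.08² = 6.71 mA.

I_D = 6.71 mA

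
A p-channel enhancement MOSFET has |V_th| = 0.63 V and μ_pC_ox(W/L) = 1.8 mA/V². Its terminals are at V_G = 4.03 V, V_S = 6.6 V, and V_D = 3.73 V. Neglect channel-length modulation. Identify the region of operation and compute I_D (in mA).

V_SG = V_S − V_G = 6.6 − 4.03 = 2.57 V; V_SD = V_S − V_D = 6.6 − 3.73 = 2.87 V.
V_ov = V_SG − |V_th| = 2.57 − 0.63 = 1.94 V.
Since V_SD = 2.87 V ≥ V_ov = 1.94 V, the device is in saturation.
I_D = ½ k_p V_ov² = 0.5 × 1.8 × 1.94² = 3.39 mA.

Saturation; I_D = 3.39 mA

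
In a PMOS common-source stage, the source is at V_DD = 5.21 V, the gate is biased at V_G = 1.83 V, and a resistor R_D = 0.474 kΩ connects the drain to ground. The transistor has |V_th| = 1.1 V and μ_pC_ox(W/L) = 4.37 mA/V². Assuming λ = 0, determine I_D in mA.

V_SG = V_DD − V_G = 5.21 − 1.83 = 3.38 V, so V_ov = 3.38 − 1.1 = 2.28 V.
Assume saturation: I_D = ½ k_p V_ov² = 0.5 × 4.37 × 2.28² = 11.4 mA, giving V_SD = V_DD − I_D R_D = 5.21 − 11.4 × 0.474 = -0.174 V.
But -0.174 V < V_ov = 2.28 V, so the device is actually in triode.
In triode I_D = k_p[V_ov V_SD − ½ V_SD²] and I_D = (V_DD − V_SD)/R_D. Equating: 1.04 V_SD² − 5.723 V_SD + 5.21 = 0, giving V_SD = 1.15 V (the root below V_ov).
I_D = (5.21 − 1.15) / 0.474 = 8.57 mA.

I_D = 8.57 mA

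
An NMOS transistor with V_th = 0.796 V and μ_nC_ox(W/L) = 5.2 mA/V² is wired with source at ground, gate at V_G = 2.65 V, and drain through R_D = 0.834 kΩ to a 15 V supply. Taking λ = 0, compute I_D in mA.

I_D = 8.94 mA

V_GS = V_G = 2.65 V, so V_ov = 2.65 − 0.796 = 1.85 V.
Assume saturation: I_D = ½ k_n V_ov² = 0.5 × 5.2 × 1.85² = 8.94 mA, giving V_DS = V_DD − I_D R_D = 15 − 8.94 × 0.834 = 7.55 V.
V_DS = 7.55 V ≥ V_ov = 1.85 V, confirming saturation.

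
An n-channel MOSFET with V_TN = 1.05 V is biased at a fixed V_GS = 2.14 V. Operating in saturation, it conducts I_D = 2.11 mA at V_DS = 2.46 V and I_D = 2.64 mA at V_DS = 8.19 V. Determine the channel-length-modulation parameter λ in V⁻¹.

With V_GS fixed, I_D ∝ (1 + λ V_DS) in saturation, so I_D2/I_D1 = (1 + λ V_DS2)/(1 + λ V_DS1).
2.64/2.11 = 1.251 = (1 + 8.19 λ)/(1 + 2.46 λ).
Solving: λ (I_D1 V_DS2 − I_D2 V_DS1) = I_D2 − I_D1, so λ = (2.64 − 2.11) / (2.11 × 8.19 − 2.64 × 2.46) = 0.53 / 10.8 = 0.0491 V⁻¹.

λ = 0.0491 V⁻¹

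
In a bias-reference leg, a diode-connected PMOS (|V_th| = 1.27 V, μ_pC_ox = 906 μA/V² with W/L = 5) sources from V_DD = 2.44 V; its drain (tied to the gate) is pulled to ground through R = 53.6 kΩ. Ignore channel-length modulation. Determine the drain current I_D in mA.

I_D = 0.0201 mA

With gate tied to drain, V_SG = V_SD ≥ V_SG − |V_th|, so the device is in saturation.
k_p = μ_pC_ox · (W/L) = 4.53 mA/V².
KCL at the drain: ½ k_p (V_SG − |V_th|)² = (V_DD − V_SG)/R.
Let x = V_SG − 1.27. Then 121 x² + x − 1.17 = 0, giving x = 0.0941 V (positive root), so V_SG = 1.36 V.
I_D = (V_DD − V_SG)/R = (2.44 − 1.36) / 53.6 = 0.0201 mA.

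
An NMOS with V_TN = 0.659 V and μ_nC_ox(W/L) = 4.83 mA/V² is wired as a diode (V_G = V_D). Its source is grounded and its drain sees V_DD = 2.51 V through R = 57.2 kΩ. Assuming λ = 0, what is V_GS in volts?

V_GS = 0.771 V

With gate tied to drain, V_GS = V_DS ≥ V_GS − V_TN, so the device is in saturation.
KCL at the drain: ½ k_n (V_GS − V_TN)² = (V_DD − V_GS)/R.
Let x = V_GS − 0.659. Then 138 x² + x − 1.851 = 0, giving x = 0.112 V (positive root), so V_GS = 0.771 V.
I_D = (V_DD − V_GS)/R = (2.51 − 0.771) / 57.2 = 0.0304 mA.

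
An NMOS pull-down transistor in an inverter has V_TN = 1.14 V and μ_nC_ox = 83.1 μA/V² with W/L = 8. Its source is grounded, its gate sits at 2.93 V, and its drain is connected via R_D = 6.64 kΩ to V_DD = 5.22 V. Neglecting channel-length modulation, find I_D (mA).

I_D = 0.679 mA

V_GS = V_G = 2.93 V, so V_ov = 2.93 − 1.14 = 1.79 V.
k_n = μ_nC_ox · (W/L) = 0.6648 mA/V².
Assume saturation: I_D = ½ k_n V_ov² = 0.5 × 0.6648 × 1.79² = 1.07 mA, giving V_DS = V_DD − I_D R_D = 5.22 − 1.07 × 6.64 = -1.85 V.
But -1.85 V < V_ov = 1.79 V, so the device is actually in triode.
In triode I_D = k_n[V_ov V_DS − ½ V_DS²] and I_D = (V_DD − V_DS)/R_D. Equating: 2.21 V_DS² − 8.902 V_DS + 5.22 = 0, giving V_DS = 0.712 V (the root below V_ov).
I_D = (5.22 − 0.712) / 6.64 = 0.679 mA.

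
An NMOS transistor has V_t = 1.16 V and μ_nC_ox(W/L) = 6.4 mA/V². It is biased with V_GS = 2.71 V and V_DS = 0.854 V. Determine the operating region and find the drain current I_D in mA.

Triode; I_D = 6.14 mA

V_ov = V_GS − V_t = 2.71 − 1.16 = 1.55 V.
Since V_DS = 0.854 V < V_ov = 1.55 V, the device is in the triode region.
I_D = k_n [V_ov · V_DS − ½ V_DS²] = 6.4 × [1.55 × 0.854 − 0.5 × 0.854²] = 6.14 mA.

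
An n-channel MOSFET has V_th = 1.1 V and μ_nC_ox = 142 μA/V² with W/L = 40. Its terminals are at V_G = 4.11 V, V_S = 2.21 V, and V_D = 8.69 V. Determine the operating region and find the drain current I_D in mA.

Saturation; I_D = 1.82 mA

V_GS = V_G − V_S = 4.11 − 2.21 = 1.9 V; V_DS = V_D − V_S = 8.69 − 2.21 = 6.48 V.
k_n = μ_nC_ox · (W/L) = 5.68 mA/V².
V_ov = V_GS − V_th = 1.9 − 1.1 = 0.8 V.
Since V_DS = 6.48 V ≥ V_ov = 0.8 V, the device is in saturation.
I_D = ½ k_n V_ov² = 0.5 × 5.68 × 0.8² = 1.82 mA.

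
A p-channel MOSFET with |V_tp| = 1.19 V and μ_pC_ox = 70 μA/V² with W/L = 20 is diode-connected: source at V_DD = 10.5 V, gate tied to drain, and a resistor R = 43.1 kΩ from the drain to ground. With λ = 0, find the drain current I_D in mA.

With gate tied to drain, V_SG = V_SD ≥ V_SG − |V_tp|, so the device is in saturation.
k_p = μ_pC_ox · (W/L) = 1.4 mA/V².
KCL at the drain: ½ k_p (V_SG − |V_tp|)² = (V_DD − V_SG)/R.
Let x = V_SG − 1.19. Then 30.2 x² + x − 9.31 = 0, giving x = 0.539 V (positive root), so V_SG = 1.73 V.
I_D = (V_DD − V_SG)/R = (10.5 − 1.73) / 43.1 = 0.203 mA.

I_D = 0.203 mA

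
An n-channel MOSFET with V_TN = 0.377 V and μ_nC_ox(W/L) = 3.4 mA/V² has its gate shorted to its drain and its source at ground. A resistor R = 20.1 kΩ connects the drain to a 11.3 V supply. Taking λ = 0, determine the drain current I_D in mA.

With gate tied to drain, V_GS = V_DS ≥ V_GS − V_TN, so the device is in saturation.
KCL at the drain: ½ k_n (V_GS − V_TN)² = (V_DD − V_GS)/R.
Let x = V_GS − 0.377. Then 34.2 x² + x − 10.92 = 0, giving x = 0.551 V (positive root), so V_GS = 0.928 V.
I_D = (V_DD − V_GS)/R = (11.3 − 0.928) / 20.1 = 0.516 mA.

I_D = 0.516 mA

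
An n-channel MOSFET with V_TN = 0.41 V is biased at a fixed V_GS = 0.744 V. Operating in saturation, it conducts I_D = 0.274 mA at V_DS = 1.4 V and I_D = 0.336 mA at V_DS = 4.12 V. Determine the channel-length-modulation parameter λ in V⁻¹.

With V_GS fixed, I_D ∝ (1 + λ V_DS) in saturation, so I_D2/I_D1 = (1 + λ V_DS2)/(1 + λ V_DS1).
0.336/0.274 = 1.226 = (1 + 4.12 λ)/(1 + 1.4 λ).
Solving: λ (I_D1 V_DS2 − I_D2 V_DS1) = I_D2 − I_D1, so λ = (0.336 − 0.274) / (0.274 × 4.12 − 0.336 × 1.4) = 0.062 / 0.658 = 0.0942 V⁻¹.

λ = 0.0942 V⁻¹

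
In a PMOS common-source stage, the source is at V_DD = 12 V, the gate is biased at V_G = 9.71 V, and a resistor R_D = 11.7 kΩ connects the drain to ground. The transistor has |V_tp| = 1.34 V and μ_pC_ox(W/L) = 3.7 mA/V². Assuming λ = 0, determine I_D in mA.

V_SG = V_DD − V_G = 12 − 9.71 = 2.29 V, so V_ov = 2.29 − 1.34 = 0.95 V.
Assume saturation: I_D = ½ k_p V_ov² = 0.5 × 3.7 × 0.95² = 1.67 mA, giving V_SD = V_DD − I_D R_D = 12 − 1.67 × 11.7 = -7.53 V.
But -7.53 V < V_ov = 0.95 V, so the device is actually in triode.
In triode I_D = k_p[V_ov V_SD − ½ V_SD²] and I_D = (V_DD − V_SD)/R_D. Equating: 21.6 V_SD² − 42.13 V_SD + 12 = 0, giving V_SD = 0.347 V (the root below V_ov).
I_D = (12 − 0.347) / 11.7 = 0.996 mA.

I_D = 0.996 mA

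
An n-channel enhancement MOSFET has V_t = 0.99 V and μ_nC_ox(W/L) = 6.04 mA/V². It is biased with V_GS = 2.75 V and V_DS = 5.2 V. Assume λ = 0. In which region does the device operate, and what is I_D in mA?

V_ov = V_GS − V_t = 2.75 − 0.99 = 1.76 V.
Since V_DS = 5.2 V ≥ V_ov = 1.76 V, the device is in saturation.
I_D = ½ k_n V_ov² = 0.5 × 6.04 × 1.76² = 9.35 mA.

Saturation; I_D = 9.35 mA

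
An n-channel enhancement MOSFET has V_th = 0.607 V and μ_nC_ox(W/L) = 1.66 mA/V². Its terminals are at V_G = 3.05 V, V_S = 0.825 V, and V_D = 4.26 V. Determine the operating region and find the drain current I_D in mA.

Saturation; I_D = 2.17 mA

V_GS = V_G − V_S = 3.05 − 0.825 = 2.22 V; V_DS = V_D − V_S = 4.26 − 0.825 = 3.43 V.
V_ov = V_GS − V_th = 2.22 − 0.607 = 1.62 V.
Since V_DS = 3.43 V ≥ V_ov = 1.62 V, the device is in saturation.
I_D = ½ k_n V_ov² = 0.5 × 1.66 × 1.62² = 2.17 mA.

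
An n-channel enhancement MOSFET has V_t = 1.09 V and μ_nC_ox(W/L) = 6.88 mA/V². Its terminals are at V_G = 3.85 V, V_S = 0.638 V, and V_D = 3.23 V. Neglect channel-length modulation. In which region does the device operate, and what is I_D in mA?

V_GS = V_G − V_S = 3.85 − 0.638 = 3.21 V; V_DS = V_D − V_S = 3.23 − 0.638 = 2.59 V.
V_ov = V_GS − V_t = 3.21 − 1.09 = 2.12 V.
Since V_DS = 2.59 V ≥ V_ov = 2.12 V, the device is in saturation.
I_D = ½ k_n V_ov² = 0.5 × 6.88 × 2.12² = 15.5 mA.

Saturation; I_D = 15.5 mA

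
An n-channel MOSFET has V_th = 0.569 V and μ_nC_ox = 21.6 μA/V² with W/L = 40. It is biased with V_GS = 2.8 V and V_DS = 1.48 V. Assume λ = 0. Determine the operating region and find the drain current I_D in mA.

Triode; I_D = 1.91 mA

k_n = μ_nC_ox · (W/L) = 0.864 mA/V².
V_ov = V_GS − V_th = 2.8 − 0.569 = 2.23 V.
Since V_DS = 1.48 V < V_ov = 2.23 V, the device is in the triode region.
I_D = k_n [V_ov · V_DS − ½ V_DS²] = 0.864 × [2.23 × 1.48 − 0.5 × 1.48²] = 1.91 mA.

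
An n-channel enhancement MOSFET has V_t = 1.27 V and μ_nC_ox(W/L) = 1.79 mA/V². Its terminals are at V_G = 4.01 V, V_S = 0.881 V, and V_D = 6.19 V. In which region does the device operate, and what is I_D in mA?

Saturation; I_D = 3.09 mA

V_GS = V_G − V_S = 4.01 − 0.881 = 3.13 V; V_DS = V_D − V_S = 6.19 − 0.881 = 5.31 V.
V_ov = V_GS − V_t = 3.13 − 1.27 = 1.86 V.
Since V_DS = 5.31 V ≥ V_ov = 1.86 V, the device is in saturation.
I_D = ½ k_n V_ov² = 0.5 × 1.79 × 1.86² = 3.09 mA.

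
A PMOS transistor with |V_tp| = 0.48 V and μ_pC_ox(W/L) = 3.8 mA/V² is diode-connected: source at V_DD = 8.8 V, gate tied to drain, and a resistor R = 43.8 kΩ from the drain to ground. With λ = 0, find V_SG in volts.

V_SG = 0.790 V

With gate tied to drain, V_SG = V_SD ≥ V_SG − |V_tp|, so the device is in saturation.
KCL at the drain: ½ k_p (V_SG − |V_tp|)² = (V_DD − V_SG)/R.
Let x = V_SG − 0.48. Then 83.2 x² + x − 8.32 = 0, giving x = 0.31 V (positive root), so V_SG = 0.79 V.
I_D = (V_DD − V_SG)/R = (8.8 − 0.79) / 43.8 = 0.183 mA.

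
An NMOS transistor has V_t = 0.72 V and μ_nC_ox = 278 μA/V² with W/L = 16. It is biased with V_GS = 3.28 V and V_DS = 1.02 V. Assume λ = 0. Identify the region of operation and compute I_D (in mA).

k_n = μ_nC_ox · (W/L) = 4.448 mA/V².
V_ov = V_GS − V_t = 3.28 − 0.72 = 2.56 V.
Since V_DS = 1.02 V < V_ov = 2.56 V, the device is in the triode region.
I_D = k_n [V_ov · V_DS − ½ V_DS²] = 4.448 × [2.56 × 1.02 − 0.5 × 1.02²] = 9.3 mA.

Triode; I_D = 9.30 mA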